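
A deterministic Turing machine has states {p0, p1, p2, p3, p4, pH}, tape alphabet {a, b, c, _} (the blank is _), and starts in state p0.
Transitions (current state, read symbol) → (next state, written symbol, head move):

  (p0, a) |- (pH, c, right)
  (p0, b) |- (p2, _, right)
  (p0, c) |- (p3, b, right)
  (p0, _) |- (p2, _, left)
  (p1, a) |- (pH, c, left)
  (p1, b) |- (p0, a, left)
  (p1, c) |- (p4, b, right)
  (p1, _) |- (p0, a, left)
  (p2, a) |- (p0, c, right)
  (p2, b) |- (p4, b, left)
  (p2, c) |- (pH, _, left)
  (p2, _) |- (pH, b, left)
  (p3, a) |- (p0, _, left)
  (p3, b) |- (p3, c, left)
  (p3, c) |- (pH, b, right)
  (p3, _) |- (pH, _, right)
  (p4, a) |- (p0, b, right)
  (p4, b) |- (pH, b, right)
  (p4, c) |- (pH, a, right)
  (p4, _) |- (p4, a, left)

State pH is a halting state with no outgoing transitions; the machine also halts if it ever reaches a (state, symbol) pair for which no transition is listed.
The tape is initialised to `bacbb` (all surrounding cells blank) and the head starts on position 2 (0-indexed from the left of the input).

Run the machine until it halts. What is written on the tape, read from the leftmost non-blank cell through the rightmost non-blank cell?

bccb

state=p0 head=2 tape=ba[c]bb   (p0,c)→(p3,b,right)
state=p3 head=3 tape=bab[b]b   (p3,b)→(p3,c,left)
state=p3 head=2 tape=ba[b]cb   (p3,b)→(p3,c,left)
state=p3 head=1 tape=b[a]ccb   (p3,a)→(p0,_,left)
state=p0 head=0 tape=[b]_ccb   (p0,b)→(p2,_,right)
state=p2 head=1 tape=_[_]ccb   (p2,_)→(pH,b,left)
state=pH head=0 tape=[_]bccb
The non-blank tape span at halt is bccb.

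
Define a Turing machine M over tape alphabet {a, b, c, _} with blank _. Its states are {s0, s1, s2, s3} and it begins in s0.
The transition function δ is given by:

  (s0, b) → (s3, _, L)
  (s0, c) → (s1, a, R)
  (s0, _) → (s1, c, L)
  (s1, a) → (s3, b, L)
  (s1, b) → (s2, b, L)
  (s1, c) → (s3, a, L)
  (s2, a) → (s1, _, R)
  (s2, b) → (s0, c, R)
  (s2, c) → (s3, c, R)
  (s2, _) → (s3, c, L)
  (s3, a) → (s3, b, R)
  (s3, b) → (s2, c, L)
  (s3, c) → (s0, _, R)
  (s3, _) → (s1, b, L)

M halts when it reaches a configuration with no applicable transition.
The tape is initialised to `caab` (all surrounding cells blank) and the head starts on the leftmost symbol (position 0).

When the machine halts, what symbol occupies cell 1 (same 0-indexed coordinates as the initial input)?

b

state=s0 head=0 tape=__[c]aab   (s0,c)→(s1,a,R)
state=s1 head=1 tape=__a[a]ab   (s1,a)→(s3,b,L)
state=s3 head=0 tape=__[a]bab   (s3,a)→(s3,b,R)
state=s3 head=1 tape=__b[b]ab   (s3,b)→(s2,c,L)
state=s2 head=0 tape=__[b]cab   (s2,b)→(s0,c,R)
state=s0 head=1 tape=__c[c]ab   (s0,c)→(s1,a,R)
state=s1 head=2 tape=__ca[a]b   (s1,a)→(s3,b,L)
state=s3 head=1 tape=__c[a]bb   (s3,a)→(s3,b,R)
state=s3 head=2 tape=__cb[b]b   (s3,b)→(s2,c,L)
state=s2 head=1 tape=__c[b]cb   (s2,b)→(s0,c,R)
state=s0 head=2 tape=__cc[c]b   (s0,c)→(s1,a,R)
state=s1 head=3 tape=__cca[b]   (s1,b)→(s2,b,L)
state=s2 head=2 tape=__cc[a]b   (s2,a)→(s1,_,R)
state=s1 head=3 tape=__cc_[b]   (s1,b)→(s2,b,L)
state=s2 head=2 tape=__cc[_]b   (s2,_)→(s3,c,L)
state=s3 head=1 tape=__c[c]cb   (s3,c)→(s0,_,R)
state=s0 head=2 tape=__c_[c]b   (s0,c)→(s1,a,R)
state=s1 head=3 tape=__c_a[b]   (s1,b)→(s2,b,L)
state=s2 head=2 tape=__c_[a]b   (s2,a)→(s1,_,R)
state=s1 head=3 tape=__c__[b]   (s1,b)→(s2,b,L)
state=s2 head=2 tape=__c_[_]b   (s2,_)→(s3,c,L)
state=s3 head=1 tape=__c[_]cb   (s3,_)→(s1,b,L)
state=s1 head=0 tape=__[c]bcb   (s1,c)→(s3,a,L)
state=s3 head=-1 tape=_[_]abcb   (s3,_)→(s1,b,L)
state=s1 head=-2 tape=[_]babcb
Cell 1 holds b when M halts.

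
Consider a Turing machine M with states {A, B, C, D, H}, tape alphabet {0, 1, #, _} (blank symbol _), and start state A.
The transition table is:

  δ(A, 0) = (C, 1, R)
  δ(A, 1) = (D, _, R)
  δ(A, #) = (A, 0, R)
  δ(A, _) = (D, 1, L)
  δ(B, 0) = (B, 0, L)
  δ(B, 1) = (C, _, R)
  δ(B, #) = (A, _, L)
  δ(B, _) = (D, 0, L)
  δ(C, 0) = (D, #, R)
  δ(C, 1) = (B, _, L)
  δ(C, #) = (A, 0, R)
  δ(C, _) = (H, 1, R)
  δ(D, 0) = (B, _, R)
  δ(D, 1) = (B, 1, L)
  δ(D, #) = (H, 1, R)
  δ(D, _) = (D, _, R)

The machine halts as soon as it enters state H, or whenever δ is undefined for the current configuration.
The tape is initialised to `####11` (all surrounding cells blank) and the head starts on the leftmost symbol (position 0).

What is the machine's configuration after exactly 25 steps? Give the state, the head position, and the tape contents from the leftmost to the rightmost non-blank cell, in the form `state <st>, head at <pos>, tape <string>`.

state B, head at 1, tape 00001

A | _[#]###11   read # → write 0, move R, go to A
A | _0[#]##11   read # → write 0, move R, go to A
A | _00[#]#11   read # → write 0, move R, go to A
A | _000[#]11   read # → write 0, move R, go to A
A | _0000[1]1   read 1 → write _, move R, go to D
D | _0000_[1]   read 1 → write 1, move L, go to B
B | _0000[_]1   read _ → write 0, move L, go to D
D | _000[0]01   read 0 → write _, move R, go to B
B | _000_[0]1   read 0 → write 0, move L, go to B
B | _000[_]01   read _ → write 0, move L, go to D
D | _00[0]001   read 0 → write _, move R, go to B
B | _00_[0]01   read 0 → write 0, move L, go to B
B | _00[_]001   read _ → write 0, move L, go to D
D | _0[0]0001   read 0 → write _, move R, go to B
B | _0_[0]001   read 0 → write 0, move L, go to B
B | _0[_]0001   read _ → write 0, move L, go to D
D | _[0]00001   read 0 → write _, move R, go to B
B | __[0]0001   read 0 → write 0, move L, go to B
B | _[_]00001   read _ → write 0, move L, go to D
D | [_]000001   read _ → write _, move R, go to D
D | _[0]00001   read 0 → write _, move R, go to B
B | __[0]0001   read 0 → write 0, move L, go to B
B | _[_]00001   read _ → write 0, move L, go to D
D | [_]000001   read _ → write _, move R, go to D
D | _[0]00001   read 0 → write _, move R, go to B
B | __[0]0001
After 25 steps: state B, head at 1, tape 00001.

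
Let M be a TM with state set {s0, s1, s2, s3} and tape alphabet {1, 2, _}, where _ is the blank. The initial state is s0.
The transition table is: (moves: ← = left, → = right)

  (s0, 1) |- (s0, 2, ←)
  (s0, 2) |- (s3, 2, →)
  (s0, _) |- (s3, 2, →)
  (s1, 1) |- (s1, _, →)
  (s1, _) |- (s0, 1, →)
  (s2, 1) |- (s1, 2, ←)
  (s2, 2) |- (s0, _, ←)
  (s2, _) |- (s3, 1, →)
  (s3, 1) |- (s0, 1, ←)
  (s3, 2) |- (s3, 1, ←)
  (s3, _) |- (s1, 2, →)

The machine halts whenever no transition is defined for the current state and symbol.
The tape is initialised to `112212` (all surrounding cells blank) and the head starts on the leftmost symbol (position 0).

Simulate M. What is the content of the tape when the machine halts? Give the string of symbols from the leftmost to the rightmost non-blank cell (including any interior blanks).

2___2212

s0 | __[1]12212   read 1 → write 2, move ←, go to s0
s0 | _[_]212212   read _ → write 2, move →, go to s3
s3 | _2[2]12212   read 2 → write 1, move ←, go to s3
s3 | _[2]112212   read 2 → write 1, move ←, go to s3
s3 | [_]1112212   read _ → write 2, move →, go to s1
s1 | 2[1]112212   read 1 → write _, move →, go to s1
s1 | 2_[1]12212   read 1 → write _, move →, go to s1
s1 | 2__[1]2212   read 1 → write _, move →, go to s1
s1 | 2___[2]212
The non-blank tape span at halt is 2___2212.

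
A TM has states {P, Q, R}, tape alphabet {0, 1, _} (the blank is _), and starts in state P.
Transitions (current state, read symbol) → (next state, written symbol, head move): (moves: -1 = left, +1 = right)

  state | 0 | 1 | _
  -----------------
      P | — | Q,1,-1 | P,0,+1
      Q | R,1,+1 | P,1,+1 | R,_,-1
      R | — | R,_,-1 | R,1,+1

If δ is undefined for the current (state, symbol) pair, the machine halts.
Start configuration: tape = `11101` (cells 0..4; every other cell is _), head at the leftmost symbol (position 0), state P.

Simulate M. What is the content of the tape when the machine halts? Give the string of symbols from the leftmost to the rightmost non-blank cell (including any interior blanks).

P | _____[1]1101   read 1 → write 1, move -1, go to Q
Q | ____[_]11101   read _ → write _, move -1, go to R
R | ___[_]_11101   read _ → write 1, move +1, go to R
R | ___1[_]11101   read _ → write 1, move +1, go to R
R | ___11[1]1101   read 1 → write _, move -1, go to R
R | ___1[1]_1101   read 1 → write _, move -1, go to R
R | ___[1]__1101   read 1 → write _, move -1, go to R
R | __[_]___1101   read _ → write 1, move +1, go to R
R | __1[_]__1101   read _ → write 1, move +1, go to R
R | __11[_]_1101   read _ → write 1, move +1, go to R
R | __111[_]1101   read _ → write 1, move +1, go to R
R | __1111[1]101   read 1 → write _, move -1, go to R
R | __111[1]_101   read 1 → write _, move -1, go to R
R | __11[1]__101   read 1 → write _, move -1, go to R
R | __1[1]___101   read 1 → write _, move -1, go to R
R | __[1]____101   read 1 → write _, move -1, go to R
R | _[_]_____101   read _ → write 1, move +1, go to R
R | _1[_]____101   read _ → write 1, move +1, go to R
R | _11[_]___101   read _ → write 1, move +1, go to R
R | _111[_]__101   read _ → write 1, move +1, go to R
R | _1111[_]_101   read _ → write 1, move +1, go to R
R | _11111[_]101   read _ → write 1, move +1, go to R
R | _111111[1]01   read 1 → write _, move -1, go to R
R | _11111[1]_01   read 1 → write _, move -1, go to R
R | _1111[1]__01   read 1 → write _, move -1, go to R
R | _111[1]___01   read 1 → write _, move -1, go to R
R | _11[1]____01   read 1 → write _, move -1, go to R
R | _1[1]_____01   read 1 → write _, move -1, go to R
R | _[1]______01   read 1 → write _, move -1, go to R
R | [_]_______01   read _ → write 1, move +1, go to R
R | 1[_]______01   read _ → write 1, move +1, go to R
R | 11[_]_____01   read _ → write 1, move +1, go to R
R | 111[_]____01   read _ → write 1, move +1, go to R
R | 1111[_]___01   read _ → write 1, move +1, go to R
R | 11111[_]__01   read _ → write 1, move +1, go to R
R | 111111[_]_01   read _ → write 1, move +1, go to R
R | 1111111[_]01   read _ → write 1, move +1, go to R
R | 11111111[0]1
The non-blank tape span at halt is 1111111101.

1111111101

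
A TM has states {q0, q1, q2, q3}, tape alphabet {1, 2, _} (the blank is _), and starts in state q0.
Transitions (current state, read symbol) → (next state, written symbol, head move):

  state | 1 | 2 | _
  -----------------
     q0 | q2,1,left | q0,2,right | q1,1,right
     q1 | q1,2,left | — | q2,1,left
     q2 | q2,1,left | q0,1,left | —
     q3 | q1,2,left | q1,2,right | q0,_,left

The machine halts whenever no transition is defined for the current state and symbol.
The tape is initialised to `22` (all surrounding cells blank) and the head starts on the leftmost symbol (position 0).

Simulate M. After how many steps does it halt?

13

q0 | ___[2]2__   read 2 → write 2, move right, go to q0
q0 | ___2[2]__   read 2 → write 2, move right, go to q0
q0 | ___22[_]_   read _ → write 1, move right, go to q1
q1 | ___221[_]   read _ → write 1, move left, go to q2
q2 | ___22[1]1   read 1 → write 1, move left, go to q2
q2 | ___2[2]11   read 2 → write 1, move left, go to q0
q0 | ___[2]111   read 2 → write 2, move right, go to q0
q0 | ___2[1]11   read 1 → write 1, move left, go to q2
q2 | ___[2]111   read 2 → write 1, move left, go to q0
q0 | __[_]1111   read _ → write 1, move right, go to q1
q1 | __1[1]111   read 1 → write 2, move left, go to q1
q1 | __[1]2111   read 1 → write 2, move left, go to q1
q1 | _[_]22111   read _ → write 1, move left, go to q2
q2 | [_]122111
M halts after 13 transitions.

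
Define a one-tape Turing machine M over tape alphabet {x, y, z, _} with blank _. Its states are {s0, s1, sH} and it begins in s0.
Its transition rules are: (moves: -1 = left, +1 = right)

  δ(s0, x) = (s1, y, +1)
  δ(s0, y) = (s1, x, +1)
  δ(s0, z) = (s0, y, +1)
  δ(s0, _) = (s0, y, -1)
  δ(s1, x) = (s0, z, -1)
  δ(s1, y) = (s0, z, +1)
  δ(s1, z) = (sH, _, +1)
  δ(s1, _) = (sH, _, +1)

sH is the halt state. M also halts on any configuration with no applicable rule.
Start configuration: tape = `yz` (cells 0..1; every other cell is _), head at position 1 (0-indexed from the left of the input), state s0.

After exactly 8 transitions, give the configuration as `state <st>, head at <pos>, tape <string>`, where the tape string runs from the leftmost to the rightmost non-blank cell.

state sH, head at 5, tape yxyx

s0 | y[z]____   read z → write y, move +1, go to s0
s0 | yy[_]___   read _ → write y, move -1, go to s0
s0 | y[y]y___   read y → write x, move +1, go to s1
s1 | yx[y]___   read y → write z, move +1, go to s0
s0 | yxz[_]__   read _ → write y, move -1, go to s0
s0 | yx[z]y__   read z → write y, move +1, go to s0
s0 | yxy[y]__   read y → write x, move +1, go to s1
s1 | yxyx[_]_   read _ → write _, move +1, go to sH
sH | yxyx_[_]
After 8 steps: state sH, head at 5, tape yxyx.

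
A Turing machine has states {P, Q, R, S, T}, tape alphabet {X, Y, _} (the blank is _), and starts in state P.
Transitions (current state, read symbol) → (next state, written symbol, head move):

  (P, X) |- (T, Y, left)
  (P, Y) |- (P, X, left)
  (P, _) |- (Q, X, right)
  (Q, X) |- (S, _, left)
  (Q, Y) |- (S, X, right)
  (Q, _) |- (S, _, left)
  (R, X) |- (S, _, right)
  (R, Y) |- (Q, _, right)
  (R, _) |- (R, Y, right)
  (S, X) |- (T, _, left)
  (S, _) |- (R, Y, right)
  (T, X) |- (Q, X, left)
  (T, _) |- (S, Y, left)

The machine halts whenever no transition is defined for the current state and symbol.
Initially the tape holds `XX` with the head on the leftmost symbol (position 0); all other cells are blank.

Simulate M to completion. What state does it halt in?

S

P | __[X]X   read X → write Y, move left, go to T
T | _[_]YX   read _ → write Y, move left, go to S
S | [_]YYX   read _ → write Y, move right, go to R
R | Y[Y]YX   read Y → write _, move right, go to Q
Q | Y_[Y]X   read Y → write X, move right, go to S
S | Y_X[X]   read X → write _, move left, go to T
T | Y_[X]_   read X → write X, move left, go to Q
Q | Y[_]X_   read _ → write _, move left, go to S
S | [Y]_X_
No transition is defined for (S, Y); M halts in state S.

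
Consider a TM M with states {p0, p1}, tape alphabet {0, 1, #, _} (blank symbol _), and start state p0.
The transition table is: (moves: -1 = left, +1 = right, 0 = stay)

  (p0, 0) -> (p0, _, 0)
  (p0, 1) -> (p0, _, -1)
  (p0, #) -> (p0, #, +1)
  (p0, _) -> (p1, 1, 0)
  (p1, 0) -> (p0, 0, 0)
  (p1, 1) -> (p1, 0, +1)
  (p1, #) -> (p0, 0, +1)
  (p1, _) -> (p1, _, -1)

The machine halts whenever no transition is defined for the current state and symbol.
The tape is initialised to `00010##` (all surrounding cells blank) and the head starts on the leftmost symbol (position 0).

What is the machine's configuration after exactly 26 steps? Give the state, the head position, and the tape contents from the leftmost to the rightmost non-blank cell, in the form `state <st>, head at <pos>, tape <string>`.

p0 | [0]0010##__   read 0 → write _, move 0, go to p0
p0 | [_]0010##__   read _ → write 1, move 0, go to p1
p1 | [1]0010##__   read 1 → write 0, move +1, go to p1
p1 | 0[0]010##__   read 0 → write 0, move 0, go to p0
p0 | 0[0]010##__   read 0 → write _, move 0, go to p0
p0 | 0[_]010##__   read _ → write 1, move 0, go to p1
p1 | 0[1]010##__   read 1 → write 0, move +1, go to p1
p1 | 00[0]10##__   read 0 → write 0, move 0, go to p0
p0 | 00[0]10##__   read 0 → write _, move 0, go to p0
p0 | 00[_]10##__   read _ → write 1, move 0, go to p1
p1 | 00[1]10##__   read 1 → write 0, move +1, go to p1
p1 | 000[1]0##__   read 1 → write 0, move +1, go to p1
p1 | 0000[0]##__   read 0 → write 0, move 0, go to p0
p0 | 0000[0]##__   read 0 → write _, move 0, go to p0
p0 | 0000[_]##__   read _ → write 1, move 0, go to p1
p1 | 0000[1]##__   read 1 → write 0, move +1, go to p1
p1 | 00000[#]#__   read # → write 0, move +1, go to p0
p0 | 000000[#]__   read # → write #, move +1, go to p0
p0 | 000000#[_]_   read _ → write 1, move 0, go to p1
p1 | 000000#[1]_   read 1 → write 0, move +1, go to p1
p1 | 000000#0[_]   read _ → write _, move -1, go to p1
p1 | 000000#[0]_   read 0 → write 0, move 0, go to p0
p0 | 000000#[0]_   read 0 → write _, move 0, go to p0
p0 | 000000#[_]_   read _ → write 1, move 0, go to p1
p1 | 000000#[1]_   read 1 → write 0, move +1, go to p1
p1 | 000000#0[_]   read _ → write _, move -1, go to p1
p1 | 000000#[0]_
After 26 steps: state p1, head at 7, tape 000000#0.

state p1, head at 7, tape 000000#0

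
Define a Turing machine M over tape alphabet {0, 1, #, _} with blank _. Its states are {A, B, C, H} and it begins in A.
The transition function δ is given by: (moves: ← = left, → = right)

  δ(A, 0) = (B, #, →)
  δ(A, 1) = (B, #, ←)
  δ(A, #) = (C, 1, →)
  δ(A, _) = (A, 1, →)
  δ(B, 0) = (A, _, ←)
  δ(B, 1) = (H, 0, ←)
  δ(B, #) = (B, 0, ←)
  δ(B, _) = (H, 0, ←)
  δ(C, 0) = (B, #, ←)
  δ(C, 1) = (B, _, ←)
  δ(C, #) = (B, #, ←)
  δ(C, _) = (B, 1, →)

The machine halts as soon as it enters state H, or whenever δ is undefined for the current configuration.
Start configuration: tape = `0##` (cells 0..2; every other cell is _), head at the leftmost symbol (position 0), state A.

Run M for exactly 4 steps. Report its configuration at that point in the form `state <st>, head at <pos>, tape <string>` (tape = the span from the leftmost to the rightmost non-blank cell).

state H, head at -2, tape 000#

state=A head=0 tape=__[0]##   (A,0)→(B,#,→)
state=B head=1 tape=__#[#]#   (B,#)→(B,0,←)
state=B head=0 tape=__[#]0#   (B,#)→(B,0,←)
state=B head=-1 tape=_[_]00#   (B,_)→(H,0,←)
state=H head=-2 tape=[_]000#
After 4 steps: state H, head at -2, tape 000#.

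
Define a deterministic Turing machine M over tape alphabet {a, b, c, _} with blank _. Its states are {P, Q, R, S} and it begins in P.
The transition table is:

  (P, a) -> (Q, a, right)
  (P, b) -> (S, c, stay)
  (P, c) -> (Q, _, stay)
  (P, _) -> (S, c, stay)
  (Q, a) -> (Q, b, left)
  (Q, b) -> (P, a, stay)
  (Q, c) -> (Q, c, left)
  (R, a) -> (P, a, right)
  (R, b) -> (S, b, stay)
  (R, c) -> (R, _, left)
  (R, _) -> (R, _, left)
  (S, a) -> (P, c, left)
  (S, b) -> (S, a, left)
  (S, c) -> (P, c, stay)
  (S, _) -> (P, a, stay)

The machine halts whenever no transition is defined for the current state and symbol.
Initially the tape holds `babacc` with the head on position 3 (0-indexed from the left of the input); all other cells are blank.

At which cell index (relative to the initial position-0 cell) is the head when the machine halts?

P | _bab[a]cc   read a → write a, move right, go to Q
Q | _baba[c]c   read c → write c, move left, go to Q
Q | _bab[a]cc   read a → write b, move left, go to Q
Q | _ba[b]bcc   read b → write a, move stay, go to P
P | _ba[a]bcc   read a → write a, move right, go to Q
Q | _baa[b]cc   read b → write a, move stay, go to P
P | _baa[a]cc   read a → write a, move right, go to Q
Q | _baaa[c]c   read c → write c, move left, go to Q
Q | _baa[a]cc   read a → write b, move left, go to Q
Q | _ba[a]bcc   read a → write b, move left, go to Q
Q | _b[a]bbcc   read a → write b, move left, go to Q
Q | _[b]bbbcc   read b → write a, move stay, go to P
P | _[a]bbbcc   read a → write a, move right, go to Q
Q | _a[b]bbcc   read b → write a, move stay, go to P
P | _a[a]bbcc   read a → write a, move right, go to Q
Q | _aa[b]bcc   read b → write a, move stay, go to P
P | _aa[a]bcc   read a → write a, move right, go to Q
Q | _aaa[b]cc   read b → write a, move stay, go to P
P | _aaa[a]cc   read a → write a, move right, go to Q
Q | _aaaa[c]c   read c → write c, move left, go to Q
Q | _aaa[a]cc   read a → write b, move left, go to Q
Q | _aa[a]bcc   read a → write b, move left, go to Q
Q | _a[a]bbcc   read a → write b, move left, go to Q
Q | _[a]bbbcc   read a → write b, move left, go to Q
Q | [_]bbbbcc
At halt the head is at cell -1.

-1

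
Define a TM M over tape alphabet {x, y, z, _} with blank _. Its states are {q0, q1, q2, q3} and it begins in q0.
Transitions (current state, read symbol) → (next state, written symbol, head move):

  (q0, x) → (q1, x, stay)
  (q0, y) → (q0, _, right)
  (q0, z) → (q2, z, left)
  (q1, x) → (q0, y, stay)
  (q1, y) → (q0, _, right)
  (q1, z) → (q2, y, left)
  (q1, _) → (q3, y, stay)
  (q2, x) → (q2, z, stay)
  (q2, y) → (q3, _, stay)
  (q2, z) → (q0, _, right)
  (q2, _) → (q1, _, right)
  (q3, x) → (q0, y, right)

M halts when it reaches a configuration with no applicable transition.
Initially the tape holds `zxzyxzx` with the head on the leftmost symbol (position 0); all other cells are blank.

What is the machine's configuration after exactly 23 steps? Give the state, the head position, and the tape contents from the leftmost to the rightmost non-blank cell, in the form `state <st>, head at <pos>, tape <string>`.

state q1, head at 6, tape x

state=q0 head=0 tape=_[z]xzyxzx   (q0,z)→(q2,z,left)
state=q2 head=-1 tape=[_]zxzyxzx   (q2,_)→(q1,_,right)
state=q1 head=0 tape=_[z]xzyxzx   (q1,z)→(q2,y,left)
state=q2 head=-1 tape=[_]yxzyxzx   (q2,_)→(q1,_,right)
state=q1 head=0 tape=_[y]xzyxzx   (q1,y)→(q0,_,right)
state=q0 head=1 tape=__[x]zyxzx   (q0,x)→(q1,x,stay)
state=q1 head=1 tape=__[x]zyxzx   (q1,x)→(q0,y,stay)
state=q0 head=1 tape=__[y]zyxzx   (q0,y)→(q0,_,right)
state=q0 head=2 tape=___[z]yxzx   (q0,z)→(q2,z,left)
state=q2 head=1 tape=__[_]zyxzx   (q2,_)→(q1,_,right)
state=q1 head=2 tape=___[z]yxzx   (q1,z)→(q2,y,left)
state=q2 head=1 tape=__[_]yyxzx   (q2,_)→(q1,_,right)
state=q1 head=2 tape=___[y]yxzx   (q1,y)→(q0,_,right)
state=q0 head=3 tape=____[y]xzx   (q0,y)→(q0,_,right)
state=q0 head=4 tape=_____[x]zx   (q0,x)→(q1,x,stay)
state=q1 head=4 tape=_____[x]zx   (q1,x)→(q0,y,stay)
state=q0 head=4 tape=_____[y]zx   (q0,y)→(q0,_,right)
state=q0 head=5 tape=______[z]x   (q0,z)→(q2,z,left)
state=q2 head=4 tape=_____[_]zx   (q2,_)→(q1,_,right)
state=q1 head=5 tape=______[z]x   (q1,z)→(q2,y,left)
state=q2 head=4 tape=_____[_]yx   (q2,_)→(q1,_,right)
state=q1 head=5 tape=______[y]x   (q1,y)→(q0,_,right)
state=q0 head=6 tape=_______[x]   (q0,x)→(q1,x,stay)
state=q1 head=6 tape=_______[x]
After 23 steps: state q1, head at 6, tape x.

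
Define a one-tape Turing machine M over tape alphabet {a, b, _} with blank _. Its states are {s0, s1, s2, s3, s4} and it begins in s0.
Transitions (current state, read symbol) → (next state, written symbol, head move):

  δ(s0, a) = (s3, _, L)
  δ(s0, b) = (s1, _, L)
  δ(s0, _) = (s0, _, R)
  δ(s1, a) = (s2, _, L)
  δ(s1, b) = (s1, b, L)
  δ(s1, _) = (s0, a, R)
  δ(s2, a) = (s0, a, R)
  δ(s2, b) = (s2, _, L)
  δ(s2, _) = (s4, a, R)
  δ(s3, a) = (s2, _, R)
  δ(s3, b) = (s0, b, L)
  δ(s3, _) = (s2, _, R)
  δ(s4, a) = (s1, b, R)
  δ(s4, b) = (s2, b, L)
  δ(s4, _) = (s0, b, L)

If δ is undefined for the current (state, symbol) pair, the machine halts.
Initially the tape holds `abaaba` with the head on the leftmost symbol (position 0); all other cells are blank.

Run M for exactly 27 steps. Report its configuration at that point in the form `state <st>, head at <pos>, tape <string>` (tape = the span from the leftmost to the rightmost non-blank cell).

s0 | ___[a]baaba   read a → write _, move L, go to s3
s3 | __[_]_baaba   read _ → write _, move R, go to s2
s2 | ___[_]baaba   read _ → write a, move R, go to s4
s4 | ___a[b]aaba   read b → write b, move L, go to s2
s2 | ___[a]baaba   read a → write a, move R, go to s0
s0 | ___a[b]aaba   read b → write _, move L, go to s1
s1 | ___[a]_aaba   read a → write _, move L, go to s2
s2 | __[_]__aaba   read _ → write a, move R, go to s4
s4 | __a[_]_aaba   read _ → write b, move L, go to s0
s0 | __[a]b_aaba   read a → write _, move L, go to s3
s3 | _[_]_b_aaba   read _ → write _, move R, go to s2
s2 | __[_]b_aaba   read _ → write a, move R, go to s4
s4 | __a[b]_aaba   read b → write b, move L, go to s2
s2 | __[a]b_aaba   read a → write a, move R, go to s0
s0 | __a[b]_aaba   read b → write _, move L, go to s1
s1 | __[a]__aaba   read a → write _, move L, go to s2
s2 | _[_]___aaba   read _ → write a, move R, go to s4
s4 | _a[_]__aaba   read _ → write b, move L, go to s0
s0 | _[a]b__aaba   read a → write _, move L, go to s3
s3 | [_]_b__aaba   read _ → write _, move R, go to s2
s2 | _[_]b__aaba   read _ → write a, move R, go to s4
s4 | _a[b]__aaba   read b → write b, move L, go to s2
s2 | _[a]b__aaba   read a → write a, move R, go to s0
s0 | _a[b]__aaba   read b → write _, move L, go to s1
s1 | _[a]___aaba   read a → write _, move L, go to s2
s2 | [_]____aaba   read _ → write a, move R, go to s4
s4 | a[_]___aaba   read _ → write b, move L, go to s0
s0 | [a]b___aaba
After 27 steps: state s0, head at -3, tape ab___aaba.

state s0, head at -3, tape ab___aaba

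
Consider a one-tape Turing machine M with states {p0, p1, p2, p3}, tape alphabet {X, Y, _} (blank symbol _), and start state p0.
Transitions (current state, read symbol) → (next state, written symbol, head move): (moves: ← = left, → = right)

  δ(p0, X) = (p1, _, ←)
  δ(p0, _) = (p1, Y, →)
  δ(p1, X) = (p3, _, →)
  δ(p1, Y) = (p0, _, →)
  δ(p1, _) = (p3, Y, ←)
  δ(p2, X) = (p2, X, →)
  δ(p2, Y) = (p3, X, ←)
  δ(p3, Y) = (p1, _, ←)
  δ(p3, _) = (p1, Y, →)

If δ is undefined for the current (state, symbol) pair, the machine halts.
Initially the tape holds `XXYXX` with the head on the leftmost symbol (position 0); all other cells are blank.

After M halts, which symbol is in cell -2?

Y

p0 | ____[X]XYXX   read X → write _, move ←, go to p1
p1 | ___[_]_XYXX   read _ → write Y, move ←, go to p3
p3 | __[_]Y_XYXX   read _ → write Y, move →, go to p1
p1 | __Y[Y]_XYXX   read Y → write _, move →, go to p0
p0 | __Y_[_]XYXX   read _ → write Y, move →, go to p1
p1 | __Y_Y[X]YXX   read X → write _, move →, go to p3
p3 | __Y_Y_[Y]XX   read Y → write _, move ←, go to p1
p1 | __Y_Y[_]_XX   read _ → write Y, move ←, go to p3
p3 | __Y_[Y]Y_XX   read Y → write _, move ←, go to p1
p1 | __Y[_]_Y_XX   read _ → write Y, move ←, go to p3
p3 | __[Y]Y_Y_XX   read Y → write _, move ←, go to p1
p1 | _[_]_Y_Y_XX   read _ → write Y, move ←, go to p3
p3 | [_]Y_Y_Y_XX   read _ → write Y, move →, go to p1
p1 | Y[Y]_Y_Y_XX   read Y → write _, move →, go to p0
p0 | Y_[_]Y_Y_XX   read _ → write Y, move →, go to p1
p1 | Y_Y[Y]_Y_XX   read Y → write _, move →, go to p0
p0 | Y_Y_[_]Y_XX   read _ → write Y, move →, go to p1
p1 | Y_Y_Y[Y]_XX   read Y → write _, move →, go to p0
p0 | Y_Y_Y_[_]XX   read _ → write Y, move →, go to p1
p1 | Y_Y_Y_Y[X]X   read X → write _, move →, go to p3
p3 | Y_Y_Y_Y_[X]
Cell -2 holds Y when M halts.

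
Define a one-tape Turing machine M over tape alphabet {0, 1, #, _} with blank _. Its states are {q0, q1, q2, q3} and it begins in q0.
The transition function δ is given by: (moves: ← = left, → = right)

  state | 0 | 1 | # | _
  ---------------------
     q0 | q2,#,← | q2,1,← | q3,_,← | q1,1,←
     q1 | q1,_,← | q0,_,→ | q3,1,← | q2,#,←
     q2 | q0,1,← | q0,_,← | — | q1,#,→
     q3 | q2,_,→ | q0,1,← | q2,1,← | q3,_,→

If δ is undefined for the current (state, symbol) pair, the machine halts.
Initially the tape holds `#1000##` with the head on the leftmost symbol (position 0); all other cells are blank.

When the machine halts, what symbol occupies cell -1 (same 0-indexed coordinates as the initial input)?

q0 | ___[#]1000##   read # → write _, move ←, go to q3
q3 | __[_]_1000##   read _ → write _, move →, go to q3
q3 | ___[_]1000##   read _ → write _, move →, go to q3
q3 | ____[1]000##   read 1 → write 1, move ←, go to q0
q0 | ___[_]1000##   read _ → write 1, move ←, go to q1
q1 | __[_]11000##   read _ → write #, move ←, go to q2
q2 | _[_]#11000##   read _ → write #, move →, go to q1
q1 | _#[#]11000##   read # → write 1, move ←, go to q3
q3 | _[#]111000##   read # → write 1, move ←, go to q2
q2 | [_]1111000##   read _ → write #, move →, go to q1
q1 | #[1]111000##   read 1 → write _, move →, go to q0
q0 | #_[1]11000##   read 1 → write 1, move ←, go to q2
q2 | #[_]111000##   read _ → write #, move →, go to q1
q1 | ##[1]11000##   read 1 → write _, move →, go to q0
q0 | ##_[1]1000##   read 1 → write 1, move ←, go to q2
q2 | ##[_]11000##   read _ → write #, move →, go to q1
q1 | ###[1]1000##   read 1 → write _, move →, go to q0
q0 | ###_[1]000##   read 1 → write 1, move ←, go to q2
q2 | ###[_]1000##   read _ → write #, move →, go to q1
q1 | ####[1]000##   read 1 → write _, move →, go to q0
q0 | ####_[0]00##   read 0 → write #, move ←, go to q2
q2 | ####[_]#00##   read _ → write #, move →, go to q1
q1 | #####[#]00##   read # → write 1, move ←, go to q3
q3 | ####[#]100##   read # → write 1, move ←, go to q2
q2 | ###[#]1100##
Cell -1 holds # when M halts.

#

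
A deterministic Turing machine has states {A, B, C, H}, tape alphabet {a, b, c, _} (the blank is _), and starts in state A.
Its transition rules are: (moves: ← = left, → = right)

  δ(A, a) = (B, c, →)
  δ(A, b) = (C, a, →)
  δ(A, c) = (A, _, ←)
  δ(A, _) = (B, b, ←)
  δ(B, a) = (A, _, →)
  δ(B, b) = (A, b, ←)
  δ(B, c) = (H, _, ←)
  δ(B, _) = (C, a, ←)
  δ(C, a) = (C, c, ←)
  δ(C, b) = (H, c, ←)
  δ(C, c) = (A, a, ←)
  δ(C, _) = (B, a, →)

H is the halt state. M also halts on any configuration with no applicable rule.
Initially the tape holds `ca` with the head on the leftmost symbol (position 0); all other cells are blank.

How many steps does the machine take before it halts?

state=A head=0 tape=___[c]a_   (A,c)→(A,_,←)
state=A head=-1 tape=__[_]_a_   (A,_)→(B,b,←)
state=B head=-2 tape=_[_]b_a_   (B,_)→(C,a,←)
state=C head=-3 tape=[_]ab_a_   (C,_)→(B,a,→)
state=B head=-2 tape=a[a]b_a_   (B,a)→(A,_,→)
state=A head=-1 tape=a_[b]_a_   (A,b)→(C,a,→)
state=C head=0 tape=a_a[_]a_   (C,_)→(B,a,→)
state=B head=1 tape=a_aa[a]_   (B,a)→(A,_,→)
state=A head=2 tape=a_aa_[_]   (A,_)→(B,b,←)
state=B head=1 tape=a_aa[_]b   (B,_)→(C,a,←)
state=C head=0 tape=a_a[a]ab   (C,a)→(C,c,←)
state=C head=-1 tape=a_[a]cab   (C,a)→(C,c,←)
state=C head=-2 tape=a[_]ccab   (C,_)→(B,a,→)
state=B head=-1 tape=aa[c]cab   (B,c)→(H,_,←)
state=H head=-2 tape=a[a]_cab
M halts after 14 transitions.

14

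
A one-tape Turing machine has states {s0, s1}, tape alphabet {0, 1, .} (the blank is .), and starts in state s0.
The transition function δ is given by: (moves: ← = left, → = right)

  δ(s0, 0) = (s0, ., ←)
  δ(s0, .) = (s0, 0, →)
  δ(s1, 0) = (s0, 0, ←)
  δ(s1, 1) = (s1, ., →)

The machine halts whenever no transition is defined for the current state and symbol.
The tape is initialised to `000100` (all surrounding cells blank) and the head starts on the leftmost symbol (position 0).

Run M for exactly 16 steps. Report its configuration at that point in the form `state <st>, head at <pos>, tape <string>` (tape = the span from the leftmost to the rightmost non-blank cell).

state s0, head at -2, tape 0.....100

state=s0 head=0 tape=...[0]00100   (s0,0)→(s0,.,←)
state=s0 head=-1 tape=..[.].00100   (s0,.)→(s0,0,→)
state=s0 head=0 tape=..0[.]00100   (s0,.)→(s0,0,→)
state=s0 head=1 tape=..00[0]0100   (s0,0)→(s0,.,←)
state=s0 head=0 tape=..0[0].0100   (s0,0)→(s0,.,←)
state=s0 head=-1 tape=..[0]..0100   (s0,0)→(s0,.,←)
state=s0 head=-2 tape=.[.]...0100   (s0,.)→(s0,0,→)
state=s0 head=-1 tape=.0[.]..0100   (s0,.)→(s0,0,→)
state=s0 head=0 tape=.00[.].0100   (s0,.)→(s0,0,→)
state=s0 head=1 tape=.000[.]0100   (s0,.)→(s0,0,→)
state=s0 head=2 tape=.0000[0]100   (s0,0)→(s0,.,←)
state=s0 head=1 tape=.000[0].100   (s0,0)→(s0,.,←)
state=s0 head=0 tape=.00[0]..100   (s0,0)→(s0,.,←)
state=s0 head=-1 tape=.0[0]...100   (s0,0)→(s0,.,←)
state=s0 head=-2 tape=.[0]....100   (s0,0)→(s0,.,←)
state=s0 head=-3 tape=[.].....100   (s0,.)→(s0,0,→)
state=s0 head=-2 tape=0[.]....100
After 16 steps: state s0, head at -2, tape 0.....100.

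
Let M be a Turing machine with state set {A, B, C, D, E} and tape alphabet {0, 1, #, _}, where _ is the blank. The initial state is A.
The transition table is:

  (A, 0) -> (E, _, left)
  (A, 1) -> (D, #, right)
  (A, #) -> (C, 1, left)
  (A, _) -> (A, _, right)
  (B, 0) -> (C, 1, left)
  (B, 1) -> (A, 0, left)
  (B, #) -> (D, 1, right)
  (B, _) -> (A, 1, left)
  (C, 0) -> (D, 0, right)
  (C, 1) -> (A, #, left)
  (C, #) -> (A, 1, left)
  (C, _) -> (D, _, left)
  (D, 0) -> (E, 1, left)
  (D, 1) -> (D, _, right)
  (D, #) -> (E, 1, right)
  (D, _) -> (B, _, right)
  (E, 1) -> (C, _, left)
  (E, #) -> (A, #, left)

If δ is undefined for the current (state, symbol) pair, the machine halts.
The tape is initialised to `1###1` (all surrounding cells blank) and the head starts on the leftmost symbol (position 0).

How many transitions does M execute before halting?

22

A | __[1]###1   read 1 → write #, move right, go to D
D | __#[#]##1   read # → write 1, move right, go to E
E | __#1[#]#1   read # → write #, move left, go to A
A | __#[1]##1   read 1 → write #, move right, go to D
D | __##[#]#1   read # → write 1, move right, go to E
E | __##1[#]1   read # → write #, move left, go to A
A | __##[1]#1   read 1 → write #, move right, go to D
D | __###[#]1   read # → write 1, move right, go to E
E | __###1[1]   read 1 → write _, move left, go to C
C | __###[1]_   read 1 → write #, move left, go to A
A | __##[#]#_   read # → write 1, move left, go to C
C | __#[#]1#_   read # → write 1, move left, go to A
A | __[#]11#_   read # → write 1, move left, go to C
C | _[_]111#_   read _ → write _, move left, go to D
D | [_]_111#_   read _ → write _, move right, go to B
B | _[_]111#_   read _ → write 1, move left, go to A
A | [_]1111#_   read _ → write _, move right, go to A
A | _[1]111#_   read 1 → write #, move right, go to D
D | _#[1]11#_   read 1 → write _, move right, go to D
D | _#_[1]1#_   read 1 → write _, move right, go to D
D | _#__[1]#_   read 1 → write _, move right, go to D
D | _#___[#]_   read # → write 1, move right, go to E
E | _#___1[_]
M halts after 22 transitions.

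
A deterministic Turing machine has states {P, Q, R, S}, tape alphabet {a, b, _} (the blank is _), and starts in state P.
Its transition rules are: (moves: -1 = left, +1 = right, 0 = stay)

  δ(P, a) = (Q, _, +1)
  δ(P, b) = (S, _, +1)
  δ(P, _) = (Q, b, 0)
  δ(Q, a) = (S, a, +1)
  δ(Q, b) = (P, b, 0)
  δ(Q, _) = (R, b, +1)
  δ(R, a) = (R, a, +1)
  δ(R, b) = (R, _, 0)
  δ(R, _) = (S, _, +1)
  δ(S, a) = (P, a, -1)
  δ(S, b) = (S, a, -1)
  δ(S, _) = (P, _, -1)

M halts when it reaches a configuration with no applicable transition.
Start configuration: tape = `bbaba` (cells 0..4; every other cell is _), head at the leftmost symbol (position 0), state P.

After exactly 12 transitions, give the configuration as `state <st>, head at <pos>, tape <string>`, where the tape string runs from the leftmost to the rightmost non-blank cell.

state Q, head at -1, tape b_aaba

state=P head=0 tape=_[b]baba   (P,b)→(S,_,+1)
state=S head=1 tape=__[b]aba   (S,b)→(S,a,-1)
state=S head=0 tape=_[_]aaba   (S,_)→(P,_,-1)
state=P head=-1 tape=[_]_aaba   (P,_)→(Q,b,0)
state=Q head=-1 tape=[b]_aaba   (Q,b)→(P,b,0)
state=P head=-1 tape=[b]_aaba   (P,b)→(S,_,+1)
state=S head=0 tape=_[_]aaba   (S,_)→(P,_,-1)
state=P head=-1 tape=[_]_aaba   (P,_)→(Q,b,0)
state=Q head=-1 tape=[b]_aaba   (Q,b)→(P,b,0)
state=P head=-1 tape=[b]_aaba   (P,b)→(S,_,+1)
state=S head=0 tape=_[_]aaba   (S,_)→(P,_,-1)
state=P head=-1 tape=[_]_aaba   (P,_)→(Q,b,0)
state=Q head=-1 tape=[b]_aaba
After 12 steps: state Q, head at -1, tape b_aaba.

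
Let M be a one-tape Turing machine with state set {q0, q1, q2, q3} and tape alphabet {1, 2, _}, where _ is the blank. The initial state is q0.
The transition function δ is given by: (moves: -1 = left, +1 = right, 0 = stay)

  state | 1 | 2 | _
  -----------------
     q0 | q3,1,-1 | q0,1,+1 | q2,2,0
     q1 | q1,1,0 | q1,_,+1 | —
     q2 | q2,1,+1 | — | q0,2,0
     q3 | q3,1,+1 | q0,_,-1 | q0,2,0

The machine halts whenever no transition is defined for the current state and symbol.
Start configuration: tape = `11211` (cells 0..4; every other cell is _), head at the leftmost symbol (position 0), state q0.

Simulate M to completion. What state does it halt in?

q2

q0 | _[1]1211__   read 1 → write 1, move -1, go to q3
q3 | [_]11211__   read _ → write 2, move 0, go to q0
q0 | [2]11211__   read 2 → write 1, move +1, go to q0
q0 | 1[1]1211__   read 1 → write 1, move -1, go to q3
q3 | [1]11211__   read 1 → write 1, move +1, go to q3
q3 | 1[1]1211__   read 1 → write 1, move +1, go to q3
q3 | 11[1]211__   read 1 → write 1, move +1, go to q3
q3 | 111[2]11__   read 2 → write _, move -1, go to q0
q0 | 11[1]_11__   read 1 → write 1, move -1, go to q3
q3 | 1[1]1_11__   read 1 → write 1, move +1, go to q3
q3 | 11[1]_11__   read 1 → write 1, move +1, go to q3
q3 | 111[_]11__   read _ → write 2, move 0, go to q0
q0 | 111[2]11__   read 2 → write 1, move +1, go to q0
q0 | 1111[1]1__   read 1 → write 1, move -1, go to q3
q3 | 111[1]11__   read 1 → write 1, move +1, go to q3
q3 | 1111[1]1__   read 1 → write 1, move +1, go to q3
q3 | 11111[1]__   read 1 → write 1, move +1, go to q3
q3 | 111111[_]_   read _ → write 2, move 0, go to q0
q0 | 111111[2]_   read 2 → write 1, move +1, go to q0
q0 | 1111111[_]   read _ → write 2, move 0, go to q2
q2 | 1111111[2]
No transition is defined for (q2, 2); M halts in state q2.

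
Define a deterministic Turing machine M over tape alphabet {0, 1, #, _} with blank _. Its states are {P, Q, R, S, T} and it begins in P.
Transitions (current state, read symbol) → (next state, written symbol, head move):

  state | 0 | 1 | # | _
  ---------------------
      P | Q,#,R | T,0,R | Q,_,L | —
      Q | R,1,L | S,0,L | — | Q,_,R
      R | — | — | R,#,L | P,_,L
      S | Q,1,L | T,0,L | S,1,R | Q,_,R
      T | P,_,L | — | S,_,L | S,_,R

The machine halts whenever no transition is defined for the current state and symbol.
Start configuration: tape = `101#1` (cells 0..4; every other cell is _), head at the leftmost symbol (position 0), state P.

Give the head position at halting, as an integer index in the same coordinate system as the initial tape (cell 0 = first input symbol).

0

P | _[1]01#1   read 1 → write 0, move R, go to T
T | _0[0]1#1   read 0 → write _, move L, go to P
P | _[0]_1#1   read 0 → write #, move R, go to Q
Q | _#[_]1#1   read _ → write _, move R, go to Q
Q | _#_[1]#1   read 1 → write 0, move L, go to S
S | _#[_]0#1   read _ → write _, move R, go to Q
Q | _#_[0]#1   read 0 → write 1, move L, go to R
R | _#[_]1#1   read _ → write _, move L, go to P
P | _[#]_1#1   read # → write _, move L, go to Q
Q | [_]__1#1   read _ → write _, move R, go to Q
Q | _[_]_1#1   read _ → write _, move R, go to Q
Q | __[_]1#1   read _ → write _, move R, go to Q
Q | ___[1]#1   read 1 → write 0, move L, go to S
S | __[_]0#1   read _ → write _, move R, go to Q
Q | ___[0]#1   read 0 → write 1, move L, go to R
R | __[_]1#1   read _ → write _, move L, go to P
P | _[_]_1#1
At halt the head is at cell 0.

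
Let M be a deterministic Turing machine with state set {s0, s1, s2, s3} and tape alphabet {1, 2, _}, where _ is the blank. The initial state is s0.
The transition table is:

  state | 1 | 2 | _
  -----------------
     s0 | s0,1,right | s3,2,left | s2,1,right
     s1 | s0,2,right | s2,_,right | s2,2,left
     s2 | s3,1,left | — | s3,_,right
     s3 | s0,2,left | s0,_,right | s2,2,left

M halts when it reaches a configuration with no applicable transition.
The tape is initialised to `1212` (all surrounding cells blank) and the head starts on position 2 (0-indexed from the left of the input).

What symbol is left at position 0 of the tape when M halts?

s0 | _12[1]2   read 1 → write 1, move right, go to s0
s0 | _121[2]   read 2 → write 2, move left, go to s3
s3 | _12[1]2   read 1 → write 2, move left, go to s0
s0 | _1[2]22   read 2 → write 2, move left, go to s3
s3 | _[1]222   read 1 → write 2, move left, go to s0
s0 | [_]2222   read _ → write 1, move right, go to s2
s2 | 1[2]222
Cell 0 holds 2 when M halts.

2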